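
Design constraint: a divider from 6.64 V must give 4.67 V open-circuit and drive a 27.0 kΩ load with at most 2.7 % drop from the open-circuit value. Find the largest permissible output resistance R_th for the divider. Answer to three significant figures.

R_th ≤ 749 Ω

Loading drop = R_th/(R_th + R_L) ≤ 0.0270, so R_th ≤ R_L · ε/(1−ε) = 27.0 kΩ × 0.0270/0.9730 = 749 Ω.
(Any R1, R2 with R2/(R1+R2) = 0.703 and R1‖R2 ≤ 749 Ω will meet the spec.)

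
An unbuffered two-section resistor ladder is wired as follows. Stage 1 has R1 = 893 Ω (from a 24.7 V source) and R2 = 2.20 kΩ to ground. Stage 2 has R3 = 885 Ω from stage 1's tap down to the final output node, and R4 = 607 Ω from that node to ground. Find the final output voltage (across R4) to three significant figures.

V_out ≈ 5.01 V

Stage 2 presents R3+R4 = 1492 Ω as a load on stage 1's tap.
Stage 1's lower leg becomes R2‖(R3+R4) = 889.1 Ω, so V_mid = 24.7 × 889.1/1782 = 12.32 V.
Stage 2 is itself unloaded: V_out = V_mid × R4/(R3+R4) = 12.32 × 607/1492 = 5.01 V.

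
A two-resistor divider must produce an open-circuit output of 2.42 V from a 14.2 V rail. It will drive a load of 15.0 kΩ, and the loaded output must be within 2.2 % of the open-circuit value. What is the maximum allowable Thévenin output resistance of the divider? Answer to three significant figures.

Loading drop = R_th/(R_th + R_L) ≤ 0.0220, so R_th ≤ R_L · ε/(1−ε) = 15.0 kΩ × 0.0220/0.9780 = 337 Ω.

R_th ≤ 337 Ω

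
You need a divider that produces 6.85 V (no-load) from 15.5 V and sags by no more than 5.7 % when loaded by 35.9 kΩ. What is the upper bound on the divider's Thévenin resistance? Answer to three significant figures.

Loading drop = R_th/(R_th + R_L) ≤ 0.0570, so R_th ≤ R_L · ε/(1−ε) = 35.9 kΩ × 0.0570/0.9430 = 2.17 kΩ.

R_th ≤ 2.17 kΩ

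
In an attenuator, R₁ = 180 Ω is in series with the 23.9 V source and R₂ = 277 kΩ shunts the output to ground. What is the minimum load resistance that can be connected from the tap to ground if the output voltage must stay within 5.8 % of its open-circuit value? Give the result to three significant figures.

R_L(min) ≈ 2.92 kΩ

Output resistance R_th = R₁‖R₂ = (180 × 277000)/277200 = 179.9 Ω.
The fractional drop is R_th/(R_th + R_L); requiring this ≤ 0.0580 gives R_L ≥ R_th(1/0.0580 − 1) = 179.9 × 16.24 = 2.92 kΩ.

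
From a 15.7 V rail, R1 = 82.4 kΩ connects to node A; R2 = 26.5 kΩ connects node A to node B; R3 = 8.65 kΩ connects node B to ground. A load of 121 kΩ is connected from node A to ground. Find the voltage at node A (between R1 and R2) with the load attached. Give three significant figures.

V ≈ 3.90 V

Below node A the series string R2+R3 = 35.15 kΩ sits in parallel with the 121 kΩ load: 27.24 kΩ.
V_A = 15.7 × 27.24/(82.4 + 27.24) = 3.90 V.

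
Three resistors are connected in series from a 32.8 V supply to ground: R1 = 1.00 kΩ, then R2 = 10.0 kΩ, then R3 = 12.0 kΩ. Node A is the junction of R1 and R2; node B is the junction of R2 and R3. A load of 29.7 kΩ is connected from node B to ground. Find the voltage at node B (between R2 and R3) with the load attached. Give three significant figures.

V ≈ 14.3 V

At node B, R3 is in parallel with the load: R3‖R_L = 8.547 kΩ.
Below node A the resistance is R2 + (R3‖R_L) = 18.55 kΩ, so V_A = 32.8 × 18.55/19.55 = 31.12 V.
Then V_B = V_A × (R3‖R_L)/(R2 + R3‖R_L) = 31.12 × 8.547/18.55 = 14.3 V.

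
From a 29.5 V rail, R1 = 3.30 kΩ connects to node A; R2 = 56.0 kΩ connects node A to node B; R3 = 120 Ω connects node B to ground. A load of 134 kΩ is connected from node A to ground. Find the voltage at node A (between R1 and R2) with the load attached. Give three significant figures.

V ≈ 27.2 V

Below node A the series string R2+R3 = 56120 Ω sits in parallel with the 134000 Ω load: 39550 Ω.
V_A = 29.5 × 39550/(3300 + 39550) = 27.2 V.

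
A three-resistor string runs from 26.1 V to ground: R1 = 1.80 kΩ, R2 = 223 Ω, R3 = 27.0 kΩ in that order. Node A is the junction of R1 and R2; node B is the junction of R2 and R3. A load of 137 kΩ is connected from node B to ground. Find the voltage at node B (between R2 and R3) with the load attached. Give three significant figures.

At node B, R3 is in parallel with the load: R3‖R_L = 22550 Ω.
Below node A the resistance is R2 + (R3‖R_L) = 22780 Ω, so V_A = 26.1 × 22780/24580 = 24.19 V.
Then V_B = V_A × (R3‖R_L)/(R2 + R3‖R_L) = 24.19 × 22550/22780 = 24.0 V.

V ≈ 24.0 V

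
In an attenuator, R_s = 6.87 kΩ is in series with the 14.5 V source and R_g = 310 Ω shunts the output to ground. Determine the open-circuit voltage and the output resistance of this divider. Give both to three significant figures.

V_th is the open-circuit tap voltage: 14.5 × 310/(6870 + 310) = 0.626 V.
With the supply zeroed, R_s and R_g appear in parallel from the tap: R_th = R_s‖R_g = (6870 × 310)/7180 = 297 Ω.

V_th = 0.626 V, R_th = 297 Ω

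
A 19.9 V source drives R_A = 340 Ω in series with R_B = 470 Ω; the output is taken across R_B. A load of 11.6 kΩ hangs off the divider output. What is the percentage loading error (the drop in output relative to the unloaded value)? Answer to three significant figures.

The divider's output (Thévenin) resistance is R_A‖R_B = 197.3 Ω.
Fractional drop under load = R_th/(R_th + R_L) = 197.3 / (197.3 + 11600) = 0.01672.
So the output falls by 1.67 %.

1.67 %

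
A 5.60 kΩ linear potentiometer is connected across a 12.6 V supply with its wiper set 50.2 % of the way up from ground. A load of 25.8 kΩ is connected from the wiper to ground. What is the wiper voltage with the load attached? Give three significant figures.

The wiper splits the pot into (1−α)R = 2.789 kΩ above and αR = 2.811 kΩ below.
Lower section ‖ load = 2.535 kΩ.
V_wiper = 12.6 × 2.535/(2.789 + 2.535) = 6.00 V.

V ≈ 6.00 V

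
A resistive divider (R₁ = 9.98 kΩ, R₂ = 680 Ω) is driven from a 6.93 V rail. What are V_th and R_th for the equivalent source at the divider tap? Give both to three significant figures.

V_th is the open-circuit tap voltage: 6.93 × 680/(9980 + 680) = 0.442 V.
With the supply zeroed, R₁ and R₂ appear in parallel from the tap: R_th = R₁‖R₂ = (9980 × 680)/10660 = 637 Ω.

V_th = 0.442 V, R_th = 637 Ω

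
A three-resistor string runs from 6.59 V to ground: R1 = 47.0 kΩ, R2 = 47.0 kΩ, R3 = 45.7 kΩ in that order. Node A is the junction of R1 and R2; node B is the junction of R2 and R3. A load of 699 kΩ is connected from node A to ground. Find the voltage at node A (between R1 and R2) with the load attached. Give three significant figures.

Below node A the series string R2+R3 = 92.70 kΩ sits in parallel with the 699 kΩ load: 81.85 kΩ.
V_A = 6.59 × 81.85/(47.0 + 81.85) = 4.19 V.

V ≈ 4.19 V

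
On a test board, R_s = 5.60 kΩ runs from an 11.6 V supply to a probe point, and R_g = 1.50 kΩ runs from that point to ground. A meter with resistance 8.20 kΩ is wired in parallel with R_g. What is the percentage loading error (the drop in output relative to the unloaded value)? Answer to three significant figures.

12.6 %

The divider's output (Thévenin) resistance is R_s‖R_g = 1.183 kΩ.
Fractional drop under load = R_th/(R_th + R_L) = 1.183 / (1.183 + 8.20) = 0.1261.
So the output falls by 12.6 %.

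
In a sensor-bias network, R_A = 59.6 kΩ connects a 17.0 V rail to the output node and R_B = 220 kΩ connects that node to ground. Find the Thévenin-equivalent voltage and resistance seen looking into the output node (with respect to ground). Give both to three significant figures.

V_th = 13.4 V, R_th = 46.9 kΩ

V_th is the open-circuit tap voltage: 17.0 × 220/(59.6 + 220) = 13.4 V.
With the supply zeroed, R_A and R_B appear in parallel from the tap: R_th = R_A‖R_B = (59.6 × 220)/279.6 = 46.9 kΩ.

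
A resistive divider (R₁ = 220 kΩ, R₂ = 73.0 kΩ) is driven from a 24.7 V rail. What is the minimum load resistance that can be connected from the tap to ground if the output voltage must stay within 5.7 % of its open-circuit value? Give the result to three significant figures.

Output resistance R_th = R₁‖R₂ = (220 × 73.0)/293.0 = 54.81 kΩ.
The fractional drop is R_th/(R_th + R_L); requiring this ≤ 0.0570 gives R_L ≥ R_th(1/0.0570 − 1) = 54.81 × 16.54 = 907 kΩ.

R_L(min) ≈ 907 kΩ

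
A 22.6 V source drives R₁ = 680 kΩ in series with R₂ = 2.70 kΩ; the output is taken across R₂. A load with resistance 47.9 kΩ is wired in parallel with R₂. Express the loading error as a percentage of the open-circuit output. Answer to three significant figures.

The divider's output (Thévenin) resistance is R₁‖R₂ = 2.689 kΩ.
Fractional drop under load = R_th/(R_th + R_L) = 2.689 / (2.689 + 47.9) = 0.05316.
So the output falls by 5.32 %.

5.32 %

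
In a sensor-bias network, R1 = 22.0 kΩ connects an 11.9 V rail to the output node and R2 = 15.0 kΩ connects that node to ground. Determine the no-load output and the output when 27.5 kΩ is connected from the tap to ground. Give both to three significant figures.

Unloaded: 4.82 V; loaded: 3.64 V

Open-circuit: V = 11.9 × 15.0/(22.0 + 15.0) = 4.82 V.
With the load, R2 becomes R2‖R_L = 9.706 kΩ, so V = 11.9 × 9.706/31.71 = 3.64 V.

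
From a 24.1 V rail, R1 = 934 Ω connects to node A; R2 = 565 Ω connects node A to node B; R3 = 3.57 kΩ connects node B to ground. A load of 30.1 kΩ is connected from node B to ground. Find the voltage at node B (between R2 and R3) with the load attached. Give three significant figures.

At node B, R3 is in parallel with the load: R3‖R_L = 3191 Ω.
Below node A the resistance is R2 + (R3‖R_L) = 3756 Ω, so V_A = 24.1 × 3756/4690 = 19.30 V.
Then V_B = V_A × (R3‖R_L)/(R2 + R3‖R_L) = 19.30 × 3191/3756 = 16.4 V.

V ≈ 16.4 V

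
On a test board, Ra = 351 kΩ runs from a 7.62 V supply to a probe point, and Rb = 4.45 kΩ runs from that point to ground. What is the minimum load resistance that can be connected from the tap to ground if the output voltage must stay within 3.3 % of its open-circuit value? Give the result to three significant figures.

R_L(min) ≈ 129 kΩ

Output resistance R_th = Ra‖Rb = (351 × 4.45)/355.4 = 4.394 kΩ.
The fractional drop is R_th/(R_th + R_L); requiring this ≤ 0.0330 gives R_L ≥ R_th(1/0.0330 − 1) = 4.394 × 29.30 = 129 kΩ.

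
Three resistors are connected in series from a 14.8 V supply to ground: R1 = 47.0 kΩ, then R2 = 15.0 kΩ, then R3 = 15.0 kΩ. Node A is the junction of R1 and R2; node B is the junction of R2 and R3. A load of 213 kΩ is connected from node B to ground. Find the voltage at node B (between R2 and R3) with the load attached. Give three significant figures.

At node B, R3 is in parallel with the load: R3‖R_L = 14.01 kΩ.
Below node A the resistance is R2 + (R3‖R_L) = 29.01 kΩ, so V_A = 14.8 × 29.01/76.01 = 5.649 V.
Then V_B = V_A × (R3‖R_L)/(R2 + R3‖R_L) = 5.649 × 14.01/29.01 = 2.73 V.

V ≈ 2.73 V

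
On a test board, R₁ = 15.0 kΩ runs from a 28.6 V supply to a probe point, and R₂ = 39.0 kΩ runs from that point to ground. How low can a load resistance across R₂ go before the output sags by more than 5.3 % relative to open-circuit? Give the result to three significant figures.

R_L(min) ≈ 194 kΩ

Output resistance R_th = R₁‖R₂ = (15.0 × 39.0)/54.00 = 10.83 kΩ.
The fractional drop is R_th/(R_th + R_L); requiring this ≤ 0.0530 gives R_L ≥ R_th(1/0.0530 − 1) = 10.83 × 17.87 = 194 kΩ.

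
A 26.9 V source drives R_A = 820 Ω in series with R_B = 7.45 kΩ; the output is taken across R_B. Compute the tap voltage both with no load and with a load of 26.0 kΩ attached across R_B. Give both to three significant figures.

Unloaded: 24.2 V; loaded: 23.6 V

Open-circuit: V = 26.9 × 7450/(820 + 7450) = 24.2 V.
With the load, R_B becomes R_B‖R_L = 5791 Ω, so V = 26.9 × 5791/6611 = 23.6 V.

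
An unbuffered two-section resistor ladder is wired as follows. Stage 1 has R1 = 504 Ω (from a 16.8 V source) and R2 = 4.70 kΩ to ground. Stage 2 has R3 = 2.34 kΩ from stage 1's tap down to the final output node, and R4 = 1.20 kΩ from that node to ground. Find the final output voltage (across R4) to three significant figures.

V_out ≈ 4.56 V

Stage 2 presents R3+R4 = 3540 Ω as a load on stage 1's tap.
Stage 1's lower leg becomes R2‖(R3+R4) = 2019 Ω, so V_mid = 16.8 × 2019/2523 = 13.44 V.
Stage 2 is itself unloaded: V_out = V_mid × R4/(R3+R4) = 13.44 × 1200/3540 = 4.56 V.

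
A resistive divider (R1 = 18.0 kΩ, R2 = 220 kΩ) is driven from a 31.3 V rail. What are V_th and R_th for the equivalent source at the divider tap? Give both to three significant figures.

V_th is the open-circuit tap voltage: 31.3 × 220/(18.0 + 220) = 28.9 V.
With the supply zeroed, R1 and R2 appear in parallel from the tap: R_th = R1‖R2 = (18.0 × 220)/238.0 = 16.6 kΩ.

V_th = 28.9 V, R_th = 16.6 kΩ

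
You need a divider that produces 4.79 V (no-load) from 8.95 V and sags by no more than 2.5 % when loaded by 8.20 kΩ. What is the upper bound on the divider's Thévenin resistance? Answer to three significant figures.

Loading drop = R_th/(R_th + R_L) ≤ 0.0250, so R_th ≤ R_L · ε/(1−ε) = 8.20 kΩ × 0.0250/0.9750 = 210 Ω.

R_th ≤ 210 Ω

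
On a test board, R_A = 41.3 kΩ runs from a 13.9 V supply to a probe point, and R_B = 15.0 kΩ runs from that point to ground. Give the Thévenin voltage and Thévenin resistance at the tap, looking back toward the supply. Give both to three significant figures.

V_th = 3.70 V, R_th = 11.0 kΩ

V_th is the open-circuit tap voltage: 13.9 × 15.0/(41.3 + 15.0) = 3.70 V.
With the supply zeroed, R_A and R_B appear in parallel from the tap: R_th = R_A‖R_B = (41.3 × 15.0)/56.30 = 11.0 kΩ.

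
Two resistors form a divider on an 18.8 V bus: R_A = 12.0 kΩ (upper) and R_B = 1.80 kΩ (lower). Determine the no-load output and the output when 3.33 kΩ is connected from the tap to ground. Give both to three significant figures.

Unloaded: 2.45 V; loaded: 1.67 V

Open-circuit: V = 18.8 × 1.80/(12.0 + 1.80) = 2.45 V.
With the load, R_B becomes R_B‖R_L = 1.168 kΩ, so V = 18.8 × 1.168/13.17 = 1.67 V.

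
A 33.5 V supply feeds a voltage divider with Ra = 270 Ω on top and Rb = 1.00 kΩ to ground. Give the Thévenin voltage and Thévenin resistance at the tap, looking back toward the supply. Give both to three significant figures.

V_th = 26.4 V, R_th = 213 Ω

V_th is the open-circuit tap voltage: 33.5 × 1000/(270 + 1000) = 26.4 V.
With the supply zeroed, Ra and Rb appear in parallel from the tap: R_th = Ra‖Rb = (270 × 1000)/1270 = 213 Ω.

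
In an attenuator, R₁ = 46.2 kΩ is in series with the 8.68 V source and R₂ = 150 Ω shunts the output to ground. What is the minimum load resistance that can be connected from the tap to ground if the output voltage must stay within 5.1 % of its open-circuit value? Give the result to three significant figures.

R_L(min) ≈ 2.78 kΩ

Output resistance R_th = R₁‖R₂ = (46200 × 150)/46350 = 149.5 Ω.
The fractional drop is R_th/(R_th + R_L); requiring this ≤ 0.0510 gives R_L ≥ R_th(1/0.0510 − 1) = 149.5 × 18.61 = 2.78 kΩ.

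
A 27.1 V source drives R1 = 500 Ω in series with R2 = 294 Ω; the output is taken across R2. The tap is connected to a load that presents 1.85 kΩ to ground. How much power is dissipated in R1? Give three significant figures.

Total resistance from the source is R1 + (R2‖R_L) = 753.7 Ω, so I = 27.1/753.7 Ω = 35.96 mA.
P = I²·R1 = (35.96 mA)² × 500 Ω = 646 mW.

P ≈ 646 mW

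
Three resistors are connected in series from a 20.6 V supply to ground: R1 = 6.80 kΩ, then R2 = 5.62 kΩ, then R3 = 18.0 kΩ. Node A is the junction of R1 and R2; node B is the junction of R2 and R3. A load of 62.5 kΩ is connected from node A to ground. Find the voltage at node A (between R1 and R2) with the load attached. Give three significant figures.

Below node A the series string R2+R3 = 23.62 kΩ sits in parallel with the 62.5 kΩ load: 17.14 kΩ.
V_A = 20.6 × 17.14/(6.80 + 17.14) = 14.7 V.

V ≈ 14.7 V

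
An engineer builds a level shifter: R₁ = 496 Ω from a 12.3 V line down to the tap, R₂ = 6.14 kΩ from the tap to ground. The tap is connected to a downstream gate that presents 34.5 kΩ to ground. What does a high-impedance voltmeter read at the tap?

V_out ≈ 11.2 V

The load sits in parallel with R₂: R₂‖R_L = (6140 × 34500) / (6140 + 34500) = 5212 Ω.
V_out = 12.3 × 5212 / (496 + 5212) = 12.3 × 5212/5708 = 11.2 V.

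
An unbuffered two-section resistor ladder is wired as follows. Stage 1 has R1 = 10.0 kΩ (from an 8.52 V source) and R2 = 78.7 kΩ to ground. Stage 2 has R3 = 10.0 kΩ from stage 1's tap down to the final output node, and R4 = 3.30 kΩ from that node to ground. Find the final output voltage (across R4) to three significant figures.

Stage 2 presents R3+R4 = 13.30 kΩ as a load on stage 1's tap.
Stage 1's lower leg becomes R2‖(R3+R4) = 11.38 kΩ, so V_mid = 8.52 × 11.38/21.38 = 4.534 V.
Stage 2 is itself unloaded: V_out = V_mid × R4/(R3+R4) = 4.534 × 3.30/13.30 = 1.13 V.

V_out ≈ 1.13 V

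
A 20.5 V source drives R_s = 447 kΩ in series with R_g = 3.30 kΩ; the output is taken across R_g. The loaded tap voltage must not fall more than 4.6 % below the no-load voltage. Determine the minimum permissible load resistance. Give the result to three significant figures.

R_L(min) ≈ 67.9 kΩ

Output resistance R_th = R_s‖R_g = (447 × 3.30)/450.3 = 3.276 kΩ.
The fractional drop is R_th/(R_th + R_L); requiring this ≤ 0.0460 gives R_L ≥ R_th(1/0.0460 − 1) = 3.276 × 20.74 = 67.9 kΩ.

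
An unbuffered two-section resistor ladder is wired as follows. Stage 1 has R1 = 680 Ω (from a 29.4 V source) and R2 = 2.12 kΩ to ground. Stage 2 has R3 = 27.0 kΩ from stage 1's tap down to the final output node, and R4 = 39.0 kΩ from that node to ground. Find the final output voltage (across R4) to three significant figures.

Stage 2 presents R3+R4 = 66000 Ω as a load on stage 1's tap.
Stage 1's lower leg becomes R2‖(R3+R4) = 2054 Ω, so V_mid = 29.4 × 2054/2734 = 22.09 V.
Stage 2 is itself unloaded: V_out = V_mid × R4/(R3+R4) = 22.09 × 39000/66000 = 13.1 V.

V_out ≈ 13.1 V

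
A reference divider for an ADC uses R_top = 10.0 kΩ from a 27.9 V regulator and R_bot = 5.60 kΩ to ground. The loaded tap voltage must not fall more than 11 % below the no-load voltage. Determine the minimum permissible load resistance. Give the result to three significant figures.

R_L(min) ≈ 29.0 kΩ

Output resistance R_th = R_top‖R_bot = (10.0 × 5.60)/15.60 = 3.590 kΩ.
The fractional drop is R_th/(R_th + R_L); requiring this ≤ 0.110 gives R_L ≥ R_th(1/0.110 − 1) = 3.590 × 8.091 = 29.0 kΩ.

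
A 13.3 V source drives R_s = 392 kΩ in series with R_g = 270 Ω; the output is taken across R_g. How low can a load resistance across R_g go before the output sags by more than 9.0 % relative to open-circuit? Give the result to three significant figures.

R_L(min) ≈ 2.73 kΩ

Output resistance R_th = R_s‖R_g = (392000 × 270)/392300 = 269.8 Ω.
The fractional drop is R_th/(R_th + R_L); requiring this ≤ 0.0900 gives R_L ≥ R_th(1/0.0900 − 1) = 269.8 × 10.11 = 2.73 kΩ.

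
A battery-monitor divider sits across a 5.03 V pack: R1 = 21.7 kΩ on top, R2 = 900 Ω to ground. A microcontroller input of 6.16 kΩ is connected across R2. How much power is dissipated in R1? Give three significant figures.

Total resistance from the source is R1 + (R2‖R_L) = 22490 Ω, so I = 5.03/22490 Ω = 0.2237 mA.
P = I²·R1 = (0.2237 mA)² × 21.7 kΩ = 1.09 mW.

P ≈ 1.09 mW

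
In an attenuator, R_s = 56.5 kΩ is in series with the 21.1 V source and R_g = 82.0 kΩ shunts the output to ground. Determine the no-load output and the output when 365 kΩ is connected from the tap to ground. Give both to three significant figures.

Open-circuit: V = 21.1 × 82.0/(56.5 + 82.0) = 12.5 V.
With the load, R_g becomes R_g‖R_L = 66.96 kΩ, so V = 21.1 × 66.96/123.5 = 11.4 V.

Unloaded: 12.5 V; loaded: 11.4 V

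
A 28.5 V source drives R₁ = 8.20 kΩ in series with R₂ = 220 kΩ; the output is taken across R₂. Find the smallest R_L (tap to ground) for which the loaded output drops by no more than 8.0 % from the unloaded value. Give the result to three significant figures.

Output resistance R_th = R₁‖R₂ = (8.20 × 220)/228.2 = 7.905 kΩ.
The fractional drop is R_th/(R_th + R_L); requiring this ≤ 0.0800 gives R_L ≥ R_th(1/0.0800 − 1) = 7.905 × 11.50 = 90.9 kΩ.

R_L(min) ≈ 90.9 kΩ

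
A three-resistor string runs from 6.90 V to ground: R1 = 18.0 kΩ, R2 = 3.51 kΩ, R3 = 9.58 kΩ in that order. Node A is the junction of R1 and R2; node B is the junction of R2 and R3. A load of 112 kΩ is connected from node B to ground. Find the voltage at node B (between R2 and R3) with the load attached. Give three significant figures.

V ≈ 2.01 V

At node B, R3 is in parallel with the load: R3‖R_L = 8.825 kΩ.
Below node A the resistance is R2 + (R3‖R_L) = 12.34 kΩ, so V_A = 6.90 × 12.34/30.34 = 2.806 V.
Then V_B = V_A × (R3‖R_L)/(R2 + R3‖R_L) = 2.806 × 8.825/12.34 = 2.01 V.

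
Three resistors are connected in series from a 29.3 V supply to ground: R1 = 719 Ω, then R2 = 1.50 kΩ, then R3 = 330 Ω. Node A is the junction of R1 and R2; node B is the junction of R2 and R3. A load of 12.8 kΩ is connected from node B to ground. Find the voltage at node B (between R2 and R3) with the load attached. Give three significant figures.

At node B, R3 is in parallel with the load: R3‖R_L = 321.7 Ω.
Below node A the resistance is R2 + (R3‖R_L) = 1822 Ω, so V_A = 29.3 × 1822/2541 = 21.01 V.
Then V_B = V_A × (R3‖R_L)/(R2 + R3‖R_L) = 21.01 × 321.7/1822 = 3.71 V.

V ≈ 3.71 V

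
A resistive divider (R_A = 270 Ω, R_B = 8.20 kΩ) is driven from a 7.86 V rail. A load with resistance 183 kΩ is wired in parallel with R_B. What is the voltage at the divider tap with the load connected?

The load sits in parallel with R_B: R_B‖R_L = (8200 × 183000) / (8200 + 183000) = 7848 Ω.
V_out = 7.86 × 7848 / (270 + 7848) = 7.86 × 7848/8118 = 7.60 V.
(Unloaded it would have been 7.61 V.)

V_out ≈ 7.60 V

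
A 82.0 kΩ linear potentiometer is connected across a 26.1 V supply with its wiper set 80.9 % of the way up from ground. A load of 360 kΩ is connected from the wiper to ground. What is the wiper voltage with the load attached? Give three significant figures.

V ≈ 20.4 V

The wiper splits the pot into (1−α)R = 15.66 kΩ above and αR = 66.34 kΩ below.
Lower section ‖ load = 56.02 kΩ.
V_wiper = 26.1 × 56.02/(15.66 + 56.02) = 20.4 V.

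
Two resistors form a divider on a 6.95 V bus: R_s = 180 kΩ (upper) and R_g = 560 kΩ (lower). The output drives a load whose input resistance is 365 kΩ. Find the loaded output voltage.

V_out ≈ 3.83 V

The load sits in parallel with R_g: R_g‖R_L = (560 × 365) / (560 + 365) = 221.0 kΩ.
V_out = 6.95 × 221.0 / (180 + 221.0) = 6.95 × 221.0/401.0 = 3.83 V.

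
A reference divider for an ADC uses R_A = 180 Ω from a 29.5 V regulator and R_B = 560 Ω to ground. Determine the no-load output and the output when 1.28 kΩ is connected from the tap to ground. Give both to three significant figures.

Unloaded: 22.3 V; loaded: 20.2 V

Open-circuit: V = 29.5 × 560/(180 + 560) = 22.3 V.
With the load, R_B becomes R_B‖R_L = 389.6 Ω, so V = 29.5 × 389.6/569.6 = 20.2 V.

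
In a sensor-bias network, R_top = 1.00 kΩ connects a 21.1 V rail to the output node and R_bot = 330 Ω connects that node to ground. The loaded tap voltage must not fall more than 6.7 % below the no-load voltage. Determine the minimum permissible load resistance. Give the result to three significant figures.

R_L(min) ≈ 3.46 kΩ

Output resistance R_th = R_top‖R_bot = (1000 × 330)/1330 = 248.1 Ω.
The fractional drop is R_th/(R_th + R_L); requiring this ≤ 0.0670 gives R_L ≥ R_th(1/0.0670 − 1) = 248.1 × 13.93 = 3.46 kΩ.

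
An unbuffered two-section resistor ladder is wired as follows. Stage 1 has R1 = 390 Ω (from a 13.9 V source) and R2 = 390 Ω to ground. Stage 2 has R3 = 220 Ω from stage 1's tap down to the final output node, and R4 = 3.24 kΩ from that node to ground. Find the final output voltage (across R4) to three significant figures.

Stage 2 presents R3+R4 = 3460 Ω as a load on stage 1's tap.
Stage 1's lower leg becomes R2‖(R3+R4) = 350.5 Ω, so V_mid = 13.9 × 350.5/740.5 = 6.579 V.
Stage 2 is itself unloaded: V_out = V_mid × R4/(R3+R4) = 6.579 × 3240/3460 = 6.16 V.

V_out ≈ 6.16 V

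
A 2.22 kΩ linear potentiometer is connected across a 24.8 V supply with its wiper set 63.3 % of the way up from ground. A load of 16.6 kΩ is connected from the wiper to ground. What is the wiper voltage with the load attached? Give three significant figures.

V ≈ 15.2 V

The wiper splits the pot into (1−α)R = 814.7 Ω above and αR = 1405 Ω below.
Lower section ‖ load = 1296 Ω.
V_wiper = 24.8 × 1296/(814.7 + 1296) = 15.2 V.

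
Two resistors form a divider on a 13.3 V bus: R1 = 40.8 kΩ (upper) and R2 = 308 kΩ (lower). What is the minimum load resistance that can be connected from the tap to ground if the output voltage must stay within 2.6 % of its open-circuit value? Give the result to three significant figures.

Output resistance R_th = R1‖R2 = (40.8 × 308)/348.8 = 36.03 kΩ.
The fractional drop is R_th/(R_th + R_L); requiring this ≤ 0.0260 gives R_L ≥ R_th(1/0.0260 − 1) = 36.03 × 37.46 = 1.35 MΩ.

R_L(min) ≈ 1.35 MΩ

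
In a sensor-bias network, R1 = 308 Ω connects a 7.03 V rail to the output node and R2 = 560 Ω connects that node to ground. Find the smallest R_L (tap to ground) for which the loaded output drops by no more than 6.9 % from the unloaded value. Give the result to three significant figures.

Output resistance R_th = R1‖R2 = (308 × 560)/868.0 = 198.7 Ω.
The fractional drop is R_th/(R_th + R_L); requiring this ≤ 0.0690 gives R_L ≥ R_th(1/0.0690 − 1) = 198.7 × 13.49 = 2.68 kΩ.

R_L(min) ≈ 2.68 kΩ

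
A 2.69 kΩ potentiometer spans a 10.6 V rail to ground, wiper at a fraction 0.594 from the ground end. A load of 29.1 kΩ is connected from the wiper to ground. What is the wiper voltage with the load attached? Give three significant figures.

V ≈ 6.16 V

The wiper splits the pot into (1−α)R = 1.092 kΩ above and αR = 1.598 kΩ below.
Lower section ‖ load = 1.515 kΩ.
V_wiper = 10.6 × 1.515/(1.092 + 1.515) = 6.16 V.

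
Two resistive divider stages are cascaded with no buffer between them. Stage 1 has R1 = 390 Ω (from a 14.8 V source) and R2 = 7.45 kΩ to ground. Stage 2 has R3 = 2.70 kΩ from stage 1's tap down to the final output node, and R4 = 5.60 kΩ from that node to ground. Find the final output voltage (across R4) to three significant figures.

V_out ≈ 9.08 V

Stage 2 presents R3+R4 = 8300 Ω as a load on stage 1's tap.
Stage 1's lower leg becomes R2‖(R3+R4) = 3926 Ω, so V_mid = 14.8 × 3926/4316 = 13.46 V.
Stage 2 is itself unloaded: V_out = V_mid × R4/(R3+R4) = 13.46 × 5600/8300 = 9.08 V.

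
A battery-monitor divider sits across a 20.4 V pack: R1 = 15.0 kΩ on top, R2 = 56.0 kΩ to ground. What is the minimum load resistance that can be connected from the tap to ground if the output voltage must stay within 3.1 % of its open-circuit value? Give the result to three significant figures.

R_L(min) ≈ 370 kΩ

Output resistance R_th = R1‖R2 = (15.0 × 56.0)/71.00 = 11.83 kΩ.
The fractional drop is R_th/(R_th + R_L); requiring this ≤ 0.0310 gives R_L ≥ R_th(1/0.0310 − 1) = 11.83 × 31.26 = 370 kΩ.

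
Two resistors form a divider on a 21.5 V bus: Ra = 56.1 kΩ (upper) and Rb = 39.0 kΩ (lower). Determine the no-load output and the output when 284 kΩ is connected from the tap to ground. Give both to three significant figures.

Unloaded: 8.82 V; loaded: 8.16 V

Open-circuit: V = 21.5 × 39.0/(56.1 + 39.0) = 8.82 V.
With the load, Rb becomes Rb‖R_L = 34.29 kΩ, so V = 21.5 × 34.29/90.39 = 8.16 V.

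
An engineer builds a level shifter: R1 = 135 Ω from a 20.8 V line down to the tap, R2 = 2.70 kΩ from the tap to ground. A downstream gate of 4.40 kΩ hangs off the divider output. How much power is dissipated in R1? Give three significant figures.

P ≈ 17.9 mW

Total resistance from the source is R1 + (R2‖R_L) = 1808 Ω, so I = 20.8/1808 Ω = 11.50 mA.
P = I²·R1 = (11.50 mA)² × 135 Ω = 17.9 mW.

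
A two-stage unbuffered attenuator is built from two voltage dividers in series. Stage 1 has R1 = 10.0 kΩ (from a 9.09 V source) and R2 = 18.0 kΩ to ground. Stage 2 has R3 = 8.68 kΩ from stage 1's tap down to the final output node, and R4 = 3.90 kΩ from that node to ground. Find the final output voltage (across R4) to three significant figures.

V_out ≈ 1.20 V

Stage 2 presents R3+R4 = 12.58 kΩ as a load on stage 1's tap.
Stage 1's lower leg becomes R2‖(R3+R4) = 7.405 kΩ, so V_mid = 9.09 × 7.405/17.40 = 3.867 V.
Stage 2 is itself unloaded: V_out = V_mid × R4/(R3+R4) = 3.867 × 3.90/12.58 = 1.20 V.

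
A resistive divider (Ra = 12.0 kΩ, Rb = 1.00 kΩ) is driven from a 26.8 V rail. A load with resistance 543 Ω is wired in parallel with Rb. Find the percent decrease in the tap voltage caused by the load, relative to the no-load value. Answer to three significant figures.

Unloaded V = 26.8 × 1000/13000 = 2.062 V.
Loaded: Rb‖R_L = 351.9 Ω, giving V = 26.8 × 351.9/12350 = 0.7635 V.
Drop = (2.062 − 0.7635) / 2.062 = 63.0 %.

63.0 %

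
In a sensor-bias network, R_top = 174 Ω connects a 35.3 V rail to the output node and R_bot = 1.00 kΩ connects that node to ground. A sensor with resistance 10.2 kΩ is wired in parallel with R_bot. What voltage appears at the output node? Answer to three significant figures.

V_out ≈ 29.6 V

The load sits in parallel with R_bot: R_bot‖R_L = (1000 × 10200) / (1000 + 10200) = 910.7 Ω.
V_out = 35.3 × 910.7 / (174 + 910.7) = 35.3 × 910.7/1085 = 29.6 V.
(Unloaded it would have been 30.1 V.)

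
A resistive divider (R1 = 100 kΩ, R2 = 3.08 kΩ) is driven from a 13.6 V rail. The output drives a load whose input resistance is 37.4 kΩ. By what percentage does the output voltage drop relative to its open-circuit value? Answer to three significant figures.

The divider's output (Thévenin) resistance is R1‖R2 = 2.988 kΩ.
Fractional drop under load = R_th/(R_th + R_L) = 2.988 / (2.988 + 37.4) = 0.07398.
So the output falls by 7.40 %.

7.40 %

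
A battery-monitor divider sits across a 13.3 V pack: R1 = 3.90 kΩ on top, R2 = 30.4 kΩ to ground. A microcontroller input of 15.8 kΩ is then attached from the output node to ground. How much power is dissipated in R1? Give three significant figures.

Total resistance from the source is R1 + (R2‖R_L) = 14.30 kΩ, so I = 13.3/14.30 kΩ = 0.9303 mA.
P = I²·R1 = (0.9303 mA)² × 3.90 kΩ = 3.38 mW.

P ≈ 3.38 mW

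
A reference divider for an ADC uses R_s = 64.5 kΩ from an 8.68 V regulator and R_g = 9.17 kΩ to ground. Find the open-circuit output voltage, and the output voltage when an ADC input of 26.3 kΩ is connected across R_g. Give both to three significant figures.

Unloaded: 1.08 V; loaded: 0.828 V

Open-circuit: V = 8.68 × 9.17/(64.5 + 9.17) = 1.08 V.
With the load, R_g becomes R_g‖R_L = 6.799 kΩ, so V = 8.68 × 6.799/71.30 = 0.828 V.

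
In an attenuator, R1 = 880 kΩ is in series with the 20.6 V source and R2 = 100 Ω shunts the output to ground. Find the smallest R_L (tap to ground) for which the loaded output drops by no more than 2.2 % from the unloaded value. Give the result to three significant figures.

R_L(min) ≈ 4.44 kΩ

Output resistance R_th = R1‖R2 = (880000 × 100)/880100 = 99.99 Ω.
The fractional drop is R_th/(R_th + R_L); requiring this ≤ 0.0220 gives R_L ≥ R_th(1/0.0220 − 1) = 99.99 × 44.45 = 4.44 kΩ.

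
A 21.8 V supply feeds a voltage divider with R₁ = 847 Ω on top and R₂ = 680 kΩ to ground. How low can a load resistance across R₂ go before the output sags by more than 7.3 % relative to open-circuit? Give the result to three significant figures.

R_L(min) ≈ 10.7 kΩ

Output resistance R_th = R₁‖R₂ = (847 × 680000)/680800 = 845.9 Ω.
The fractional drop is R_th/(R_th + R_L); requiring this ≤ 0.0730 gives R_L ≥ R_th(1/0.0730 − 1) = 845.9 × 12.70 = 10.7 kΩ.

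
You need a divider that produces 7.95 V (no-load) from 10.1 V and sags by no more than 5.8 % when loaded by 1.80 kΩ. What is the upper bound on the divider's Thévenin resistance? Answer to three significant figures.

Loading drop = R_th/(R_th + R_L) ≤ 0.0580, so R_th ≤ R_L · ε/(1−ε) = 1.80 kΩ × 0.0580/0.9420 = 111 Ω.
(Any R1, R2 with R2/(R1+R2) = 0.787 and R1‖R2 ≤ 111 Ω will meet the spec.)

R_th ≤ 111 Ω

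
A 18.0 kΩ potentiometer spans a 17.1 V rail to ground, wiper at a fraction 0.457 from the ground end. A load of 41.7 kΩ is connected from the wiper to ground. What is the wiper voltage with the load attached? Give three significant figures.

V ≈ 7.06 V

The wiper splits the pot into (1−α)R = 9.774 kΩ above and αR = 8.226 kΩ below.
Lower section ‖ load = 6.871 kΩ.
V_wiper = 17.1 × 6.871/(9.774 + 6.871) = 7.06 V.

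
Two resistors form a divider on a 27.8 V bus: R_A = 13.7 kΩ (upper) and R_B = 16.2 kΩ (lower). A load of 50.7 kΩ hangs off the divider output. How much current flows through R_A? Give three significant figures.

I ≈ 1.07 mA

R_B‖R_L = 12.28 kΩ, so the source sees R_A + R_B‖R_L = 25.98 kΩ.
I = 27.8 V / 25.98 kΩ = 1.07 mA.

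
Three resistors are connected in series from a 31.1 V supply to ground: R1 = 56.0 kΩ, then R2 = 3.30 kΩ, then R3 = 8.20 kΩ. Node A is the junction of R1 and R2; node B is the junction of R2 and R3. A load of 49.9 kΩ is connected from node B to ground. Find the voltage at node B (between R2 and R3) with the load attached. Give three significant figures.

V ≈ 3.30 V

At node B, R3 is in parallel with the load: R3‖R_L = 7.043 kΩ.
Below node A the resistance is R2 + (R3‖R_L) = 10.34 kΩ, so V_A = 31.1 × 10.34/66.34 = 4.848 V.
Then V_B = V_A × (R3‖R_L)/(R2 + R3‖R_L) = 4.848 × 7.043/10.34 = 3.30 V.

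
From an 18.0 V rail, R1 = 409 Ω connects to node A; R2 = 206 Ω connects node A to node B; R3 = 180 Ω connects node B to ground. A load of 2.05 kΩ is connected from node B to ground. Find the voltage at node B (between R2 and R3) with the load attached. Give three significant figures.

At node B, R3 is in parallel with the load: R3‖R_L = 165.5 Ω.
Below node A the resistance is R2 + (R3‖R_L) = 371.5 Ω, so V_A = 18.0 × 371.5/780.5 = 8.567 V.
Then V_B = V_A × (R3‖R_L)/(R2 + R3‖R_L) = 8.567 × 165.5/371.5 = 3.82 V.

V ≈ 3.82 V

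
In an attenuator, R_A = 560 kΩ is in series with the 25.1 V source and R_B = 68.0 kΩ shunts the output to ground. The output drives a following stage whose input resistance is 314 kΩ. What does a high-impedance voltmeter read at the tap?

V_out ≈ 2.28 V

The load sits in parallel with R_B: R_B‖R_L = (68.0 × 314) / (68.0 + 314) = 55.90 kΩ.
V_out = 25.1 × 55.90 / (560 + 55.90) = 25.1 × 55.90/615.9 = 2.28 V.
(Unloaded it would have been 2.72 V.)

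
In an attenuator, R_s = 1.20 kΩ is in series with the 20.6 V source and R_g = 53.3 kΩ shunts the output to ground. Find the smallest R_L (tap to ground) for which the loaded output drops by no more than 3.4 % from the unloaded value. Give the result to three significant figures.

R_L(min) ≈ 33.3 kΩ

Output resistance R_th = R_s‖R_g = (1.20 × 53.3)/54.50 = 1.174 kΩ.
The fractional drop is R_th/(R_th + R_L); requiring this ≤ 0.0340 gives R_L ≥ R_th(1/0.0340 − 1) = 1.174 × 28.41 = 33.3 kΩ.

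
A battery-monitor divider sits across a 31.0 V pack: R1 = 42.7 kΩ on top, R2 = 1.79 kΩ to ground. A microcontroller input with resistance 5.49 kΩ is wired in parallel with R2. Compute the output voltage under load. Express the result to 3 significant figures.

The load sits in parallel with R2: R2‖R_L = (1.79 × 5.49) / (1.79 + 5.49) = 1.350 kΩ.
V_out = 31.0 × 1.350 / (42.7 + 1.350) = 31.0 × 1.350/44.05 = 0.950 V.

V_out ≈ 0.950 V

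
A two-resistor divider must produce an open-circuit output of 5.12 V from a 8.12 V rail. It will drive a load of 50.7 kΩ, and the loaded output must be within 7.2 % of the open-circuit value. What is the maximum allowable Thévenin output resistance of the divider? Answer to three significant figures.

Loading drop = R_th/(R_th + R_L) ≤ 0.0720, so R_th ≤ R_L · ε/(1−ε) = 50.7 kΩ × 0.0720/0.9280 = 3.93 kΩ.
(Any R1, R2 with R2/(R1+R2) = 0.631 and R1‖R2 ≤ 3.93 kΩ will meet the spec.)

R_th ≤ 3.93 kΩ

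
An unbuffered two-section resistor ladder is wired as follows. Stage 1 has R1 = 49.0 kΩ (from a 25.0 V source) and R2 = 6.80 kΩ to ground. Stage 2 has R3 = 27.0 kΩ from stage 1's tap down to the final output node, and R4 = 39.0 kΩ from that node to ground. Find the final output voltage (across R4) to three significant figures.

V_out ≈ 1.65 V

Stage 2 presents R3+R4 = 66.00 kΩ as a load on stage 1's tap.
Stage 1's lower leg becomes R2‖(R3+R4) = 6.165 kΩ, so V_mid = 25.0 × 6.165/55.16 = 2.794 V.
Stage 2 is itself unloaded: V_out = V_mid × R4/(R3+R4) = 2.794 × 39.0/66.00 = 1.65 V.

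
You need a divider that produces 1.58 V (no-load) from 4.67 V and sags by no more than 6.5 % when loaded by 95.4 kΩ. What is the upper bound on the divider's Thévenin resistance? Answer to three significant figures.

Loading drop = R_th/(R_th + R_L) ≤ 0.0650, so R_th ≤ R_L · ε/(1−ε) = 95.4 kΩ × 0.0650/0.9350 = 6.63 kΩ.

R_th ≤ 6.63 kΩ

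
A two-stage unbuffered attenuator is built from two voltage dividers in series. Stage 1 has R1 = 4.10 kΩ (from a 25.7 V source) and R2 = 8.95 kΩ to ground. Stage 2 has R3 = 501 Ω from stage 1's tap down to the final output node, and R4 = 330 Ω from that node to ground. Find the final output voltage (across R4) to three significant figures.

V_out ≈ 1.60 V

Stage 2 presents R3+R4 = 831.0 Ω as a load on stage 1's tap.
Stage 1's lower leg becomes R2‖(R3+R4) = 760.4 Ω, so V_mid = 25.7 × 760.4/4860 = 4.021 V.
Stage 2 is itself unloaded: V_out = V_mid × R4/(R3+R4) = 4.021 × 330/831.0 = 1.60 V.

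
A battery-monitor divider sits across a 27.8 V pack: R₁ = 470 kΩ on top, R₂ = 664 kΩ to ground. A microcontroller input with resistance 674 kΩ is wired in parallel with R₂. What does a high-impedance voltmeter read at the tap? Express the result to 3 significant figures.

The load sits in parallel with R₂: R₂‖R_L = (664 × 674) / (664 + 674) = 334.5 kΩ.
V_out = 27.8 × 334.5 / (470 + 334.5) = 27.8 × 334.5/804.5 = 11.6 V.

V_out ≈ 11.6 V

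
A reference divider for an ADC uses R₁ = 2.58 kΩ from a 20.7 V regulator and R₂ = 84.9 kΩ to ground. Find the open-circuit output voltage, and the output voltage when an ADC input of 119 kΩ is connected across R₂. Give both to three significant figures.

Unloaded: 20.1 V; loaded: 19.7 V

Open-circuit: V = 20.7 × 84.9/(2.58 + 84.9) = 20.1 V.
With the load, R₂ becomes R₂‖R_L = 49.55 kΩ, so V = 20.7 × 49.55/52.13 = 19.7 V.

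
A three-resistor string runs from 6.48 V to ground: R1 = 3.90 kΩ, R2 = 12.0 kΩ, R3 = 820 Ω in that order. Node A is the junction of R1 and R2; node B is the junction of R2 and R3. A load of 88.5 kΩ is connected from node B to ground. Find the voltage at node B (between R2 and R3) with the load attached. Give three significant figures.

At node B, R3 is in parallel with the load: R3‖R_L = 812.5 Ω.
Below node A the resistance is R2 + (R3‖R_L) = 12810 Ω, so V_A = 6.48 × 12810/16710 = 4.968 V.
Then V_B = V_A × (R3‖R_L)/(R2 + R3‖R_L) = 4.968 × 812.5/12810 = 0.315 V.

V ≈ 0.315 V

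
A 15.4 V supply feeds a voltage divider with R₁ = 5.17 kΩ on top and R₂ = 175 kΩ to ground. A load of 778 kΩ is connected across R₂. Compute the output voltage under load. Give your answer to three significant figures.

V_out ≈ 14.9 V

The load sits in parallel with R₂: R₂‖R_L = (175 × 778) / (175 + 778) = 142.9 kΩ.
V_out = 15.4 × 142.9 / (5.17 + 142.9) = 15.4 × 142.9/148.0 = 14.9 V.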